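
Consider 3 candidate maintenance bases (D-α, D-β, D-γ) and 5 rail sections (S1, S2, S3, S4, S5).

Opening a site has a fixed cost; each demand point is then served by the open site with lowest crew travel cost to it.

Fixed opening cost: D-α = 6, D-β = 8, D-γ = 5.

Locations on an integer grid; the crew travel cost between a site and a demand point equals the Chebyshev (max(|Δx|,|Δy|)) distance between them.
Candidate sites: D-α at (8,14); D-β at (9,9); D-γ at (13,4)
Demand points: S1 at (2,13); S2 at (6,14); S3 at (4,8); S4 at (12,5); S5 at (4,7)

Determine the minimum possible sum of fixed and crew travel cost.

33

Open {D-α, D-γ}: assign each demand point to its cheapest open site.
  S1→D-α 6, S2→D-α 2, S3→D-α 6, S4→D-γ 1, S5→D-α 7
  crew travel cost 22, fixed 11 → total 33.
Compare {D-β}: crew travel cost 26 + fixed 8 = 34.
Compare {D-α}: crew travel cost 30 + fixed 6 = 36.
Compare {D-α, D-β}: crew travel cost 22 + fixed 14 = 36.
All other subsets cost ≥ 34. Minimum total cost: 33.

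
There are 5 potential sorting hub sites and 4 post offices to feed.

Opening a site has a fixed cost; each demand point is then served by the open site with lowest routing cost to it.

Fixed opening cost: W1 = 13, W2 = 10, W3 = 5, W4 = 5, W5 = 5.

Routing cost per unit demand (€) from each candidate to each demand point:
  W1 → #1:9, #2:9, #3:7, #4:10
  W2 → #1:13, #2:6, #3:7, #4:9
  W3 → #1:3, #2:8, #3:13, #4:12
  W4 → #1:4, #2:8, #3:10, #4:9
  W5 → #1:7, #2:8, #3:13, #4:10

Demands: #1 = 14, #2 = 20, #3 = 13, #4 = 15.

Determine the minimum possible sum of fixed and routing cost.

Open {W2, W3}: assign each demand point to its cheapest open site.
  #1→W3 14×3=42, #2→W2 20×6=120, #3→W2 13×7=91, #4→W2 15×9=135
  routing cost 388, fixed 15 → total 403.
Compare {W2, W3, W4}: routing cost 388 + fixed 20 = 408.
Compare {W2, W3, W5}: routing cost 388 + fixed 20 = 408.
Compare {W2, W3, W4, W5}: routing cost 388 + fixed 25 = 413.
All other subsets cost ≥ 408. Minimum total cost: 403.

403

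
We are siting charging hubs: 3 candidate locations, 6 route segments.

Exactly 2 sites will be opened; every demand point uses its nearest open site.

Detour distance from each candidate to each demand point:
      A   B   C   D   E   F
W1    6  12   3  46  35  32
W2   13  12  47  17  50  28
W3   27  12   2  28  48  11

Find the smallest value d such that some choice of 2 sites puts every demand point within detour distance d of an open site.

35

Open {W1, W2}.
  Farthest demand point is E at detour distance 35 (to W1); all others are ≤ 35.
With {W1, W3} the worst case is 35.
With {W2, W3} the worst case is 48.
No size-2 selection achieves below 35.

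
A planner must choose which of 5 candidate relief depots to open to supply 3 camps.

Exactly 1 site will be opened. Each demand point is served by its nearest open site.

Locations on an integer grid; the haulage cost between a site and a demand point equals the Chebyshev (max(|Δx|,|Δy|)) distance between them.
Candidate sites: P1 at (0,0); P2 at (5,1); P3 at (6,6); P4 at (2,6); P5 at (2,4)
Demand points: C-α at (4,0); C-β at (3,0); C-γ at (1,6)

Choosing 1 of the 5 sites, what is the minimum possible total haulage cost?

Open {P2}.
  C-α→P2 1, C-β→P2 2, C-γ→P2 5  ⇒ total 8.
Compare {P5}: total 10.
Compare {P1}: total 13.
No size-1 selection does better; minimum is 8.

8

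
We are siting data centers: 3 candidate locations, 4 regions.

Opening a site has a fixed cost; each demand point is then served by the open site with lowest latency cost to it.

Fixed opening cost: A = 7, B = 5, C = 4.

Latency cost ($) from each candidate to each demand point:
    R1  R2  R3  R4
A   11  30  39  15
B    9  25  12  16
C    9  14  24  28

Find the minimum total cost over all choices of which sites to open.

60

Open {B, C}: assign each demand point to its cheapest open site.
  R1→B 9, R2→C 14, R3→B 12, R4→B 16
  latency cost 51, fixed 9 → total 60.
Compare {A, B, C}: latency cost 50 + fixed 16 = 66.
Compare {B}: latency cost 62 + fixed 5 = 67.
Compare {A, B}: latency cost 61 + fixed 12 = 73.
All other subsets cost ≥ 66. Minimum total cost: 60.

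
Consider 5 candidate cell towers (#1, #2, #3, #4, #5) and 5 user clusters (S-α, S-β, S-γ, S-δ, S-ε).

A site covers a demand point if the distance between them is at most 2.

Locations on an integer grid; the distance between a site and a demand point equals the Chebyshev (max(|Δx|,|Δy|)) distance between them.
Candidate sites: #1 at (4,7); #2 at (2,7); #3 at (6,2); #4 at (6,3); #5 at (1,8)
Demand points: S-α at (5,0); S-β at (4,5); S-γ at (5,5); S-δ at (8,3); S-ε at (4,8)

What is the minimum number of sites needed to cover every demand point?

2

Coverage sets (demand points within 2 of each site):
  #1: {S-β, S-γ, S-ε}
  #2: {S-β, S-ε}
  #3: {S-α, S-δ}
  #4: {S-β, S-γ, S-δ}
  #5: {}
No single site covers all 5 demand points.
But {#1, #3} covers everything, so the minimum is 2.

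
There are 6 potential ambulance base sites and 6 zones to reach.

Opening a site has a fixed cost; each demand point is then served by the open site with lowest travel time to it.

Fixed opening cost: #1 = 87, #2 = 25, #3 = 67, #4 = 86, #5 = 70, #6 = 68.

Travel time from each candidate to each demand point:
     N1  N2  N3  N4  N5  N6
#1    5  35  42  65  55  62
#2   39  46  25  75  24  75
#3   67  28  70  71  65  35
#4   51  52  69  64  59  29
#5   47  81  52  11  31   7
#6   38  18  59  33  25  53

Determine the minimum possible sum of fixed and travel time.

247

Open {#2, #5}: assign each demand point to its cheapest open site.
  N1→#2 39, N2→#2 46, N3→#2 25, N4→#5 11, N5→#2 24, N6→#5 7
  travel time 152, fixed 95 → total 247.
Compare {#2, #6}: travel time 191 + fixed 93 = 284.
Compare {#2, #5, #6}: travel time 123 + fixed 163 = 286.
Compare {#1, #5}: travel time 131 + fixed 157 = 288.
All other subsets cost ≥ 284. Minimum total cost: 247.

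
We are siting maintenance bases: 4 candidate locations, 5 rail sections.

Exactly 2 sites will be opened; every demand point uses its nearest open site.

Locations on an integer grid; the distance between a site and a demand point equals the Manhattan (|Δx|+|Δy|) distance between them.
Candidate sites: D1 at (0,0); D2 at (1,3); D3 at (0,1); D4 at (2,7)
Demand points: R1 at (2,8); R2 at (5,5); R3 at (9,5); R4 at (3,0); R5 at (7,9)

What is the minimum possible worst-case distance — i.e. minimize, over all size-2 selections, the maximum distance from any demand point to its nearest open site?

Open {D1, D4}.
  Farthest demand point is R3 at distance 9 (to D4); all others are ≤ 9.
With {D2, D4} the worst case is 9.
With {D3, D4} the worst case is 9.
No size-2 selection achieves below 9.

9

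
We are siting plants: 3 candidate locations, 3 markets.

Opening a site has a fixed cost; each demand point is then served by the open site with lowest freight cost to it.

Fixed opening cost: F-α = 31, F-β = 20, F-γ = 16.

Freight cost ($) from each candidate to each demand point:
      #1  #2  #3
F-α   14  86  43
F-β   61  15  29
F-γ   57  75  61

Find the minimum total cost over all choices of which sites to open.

109

Open {F-α, F-β}: assign each demand point to its cheapest open site.
  #1→F-α 14, #2→F-β 15, #3→F-β 29
  freight cost 58, fixed 51 → total 109.
Compare {F-β}: freight cost 105 + fixed 20 = 125.
Compare {F-α, F-β, F-γ}: freight cost 58 + fixed 67 = 125.
Compare {F-β, F-γ}: freight cost 101 + fixed 36 = 137.
All other subsets cost ≥ 125. Minimum total cost: 109.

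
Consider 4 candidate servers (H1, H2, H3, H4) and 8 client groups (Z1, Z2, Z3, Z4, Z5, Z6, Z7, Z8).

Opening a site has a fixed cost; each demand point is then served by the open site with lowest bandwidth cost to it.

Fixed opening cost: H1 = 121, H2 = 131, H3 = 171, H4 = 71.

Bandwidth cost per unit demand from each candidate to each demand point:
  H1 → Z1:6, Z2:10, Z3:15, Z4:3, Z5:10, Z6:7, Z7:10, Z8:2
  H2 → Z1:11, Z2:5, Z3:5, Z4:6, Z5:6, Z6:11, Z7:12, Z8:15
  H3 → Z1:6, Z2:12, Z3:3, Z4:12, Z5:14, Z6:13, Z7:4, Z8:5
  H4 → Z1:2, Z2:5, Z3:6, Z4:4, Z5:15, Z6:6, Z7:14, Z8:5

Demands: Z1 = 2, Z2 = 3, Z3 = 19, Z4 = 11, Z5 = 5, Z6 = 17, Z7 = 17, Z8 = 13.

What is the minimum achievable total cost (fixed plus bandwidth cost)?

667

Open {H3, H4}: assign each demand point to its cheapest open site.
  Z1→H4 2×2=4, Z2→H4 3×5=15, Z3→H3 19×3=57, Z4→H4 11×4=44, Z5→H3 5×14=70, Z6→H4 17×6=102, Z7→H3 17×4=68, Z8→H3 13×5=65
  bandwidth cost 425, fixed 242 → total 667.
Compare {H1, H3}: bandwidth cost 395 + fixed 292 = 687.
Compare {H1, H4}: bandwidth cost 514 + fixed 192 = 706.
Compare {H1, H3, H4}: bandwidth cost 355 + fixed 363 = 718.
All other subsets cost ≥ 687. Minimum total cost: 667.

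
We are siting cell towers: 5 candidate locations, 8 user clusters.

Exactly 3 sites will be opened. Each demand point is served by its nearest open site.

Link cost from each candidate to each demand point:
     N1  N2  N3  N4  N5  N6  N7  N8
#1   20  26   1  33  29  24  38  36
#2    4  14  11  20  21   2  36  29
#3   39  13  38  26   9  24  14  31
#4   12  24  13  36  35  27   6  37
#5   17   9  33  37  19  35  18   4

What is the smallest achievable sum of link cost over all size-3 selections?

Open {#2, #3, #5}.
  N1→#2 4, N2→#5 9, N3→#2 11, N4→#2 20, N5→#3 9, N6→#2 2, N7→#3 14, N8→#5 4  ⇒ total 73.
Compare {#2, #4, #5}: total 75.
Compare {#1, #2, #5}: total 77.
No size-3 selection does better; minimum is 73.

73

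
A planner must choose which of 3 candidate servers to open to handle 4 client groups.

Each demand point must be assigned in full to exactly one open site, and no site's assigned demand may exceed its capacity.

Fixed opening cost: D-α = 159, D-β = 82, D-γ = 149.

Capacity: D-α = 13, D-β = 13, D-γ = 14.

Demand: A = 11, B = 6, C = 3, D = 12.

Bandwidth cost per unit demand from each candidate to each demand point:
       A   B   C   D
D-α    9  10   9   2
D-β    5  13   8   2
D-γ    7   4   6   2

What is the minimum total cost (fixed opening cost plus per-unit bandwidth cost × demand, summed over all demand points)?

511

Open {D-α, D-β, D-γ}; cheapest assignment that respects the capacities:
  D-α (cap 13, load 12): D — cost 12×2 = 24
  D-β (cap 13, load 11): A — cost 11×5 = 55
  D-γ (cap 14, load 9): B, C — cost 6×4 + 3×6 = 42
  Shipping 121, fixed 390 → total 511.
  Any other capacity-feasible assignment to {D-α, D-β, D-γ} ships for at least 121.
Total demand is 32 and no other set of sites has combined capacity ≥ 32, so {D-α, D-β, D-γ} is the only feasible choice of open sites. Minimum: 511.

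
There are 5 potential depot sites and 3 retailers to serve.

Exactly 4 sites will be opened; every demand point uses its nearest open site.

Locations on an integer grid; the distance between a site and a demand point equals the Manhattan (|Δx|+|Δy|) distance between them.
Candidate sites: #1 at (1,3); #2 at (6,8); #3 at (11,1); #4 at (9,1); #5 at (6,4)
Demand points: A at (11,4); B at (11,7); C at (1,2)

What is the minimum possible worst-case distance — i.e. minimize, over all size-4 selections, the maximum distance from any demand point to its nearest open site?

Open {#1, #2, #3, #4}.
  Farthest demand point is B at distance 6 (to #2); all others are ≤ 6.
With {#1, #2, #3, #5} the worst case is 6.
With {#1, #2, #4, #5} the worst case is 6.
No size-4 selection achieves below 6.

6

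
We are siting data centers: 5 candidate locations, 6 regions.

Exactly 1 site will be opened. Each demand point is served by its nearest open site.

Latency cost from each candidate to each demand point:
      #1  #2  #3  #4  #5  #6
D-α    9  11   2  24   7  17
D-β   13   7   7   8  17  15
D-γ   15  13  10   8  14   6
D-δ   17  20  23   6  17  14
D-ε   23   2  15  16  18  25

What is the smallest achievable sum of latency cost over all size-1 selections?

66

Open {D-γ}.
  #1→D-γ 15, #2→D-γ 13, #3→D-γ 10, #4→D-γ 8, #5→D-γ 14, #6→D-γ 6  ⇒ total 66.
Compare {D-β}: total 67.
Compare {D-α}: total 70.
No size-1 selection does better; minimum is 66.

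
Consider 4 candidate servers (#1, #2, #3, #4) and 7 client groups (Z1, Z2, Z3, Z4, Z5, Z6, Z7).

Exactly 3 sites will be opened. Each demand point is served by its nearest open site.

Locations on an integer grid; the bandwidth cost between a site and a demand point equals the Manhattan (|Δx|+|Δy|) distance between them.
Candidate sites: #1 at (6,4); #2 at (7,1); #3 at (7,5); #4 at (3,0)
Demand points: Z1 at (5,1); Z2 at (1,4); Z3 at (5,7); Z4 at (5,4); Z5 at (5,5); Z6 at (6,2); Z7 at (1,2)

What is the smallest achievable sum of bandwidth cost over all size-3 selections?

Open {#1, #2, #4}.
  Z1→#2 2, Z2→#1 5, Z3→#1 4, Z4→#1 1, Z5→#1 2, Z6→#1 2, Z7→#4 4  ⇒ total 20.
Compare {#1, #3, #4}: total 21.
Compare {#1, #2, #3}: total 23.
No size-3 selection does better; minimum is 20.

20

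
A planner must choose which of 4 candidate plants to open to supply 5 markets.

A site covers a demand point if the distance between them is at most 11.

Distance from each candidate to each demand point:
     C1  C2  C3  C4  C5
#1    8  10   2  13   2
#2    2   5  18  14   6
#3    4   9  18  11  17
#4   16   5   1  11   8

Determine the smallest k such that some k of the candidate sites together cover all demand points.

Coverage sets (demand points within 11 of each site):
  #1: {C1, C2, C3, C5}
  #2: {C1, C2, C5}
  #3: {C1, C2, C4}
  #4: {C2, C3, C4, C5}
No single site covers all 5 demand points.
But {#1, #3} covers everything, so the minimum is 2.

2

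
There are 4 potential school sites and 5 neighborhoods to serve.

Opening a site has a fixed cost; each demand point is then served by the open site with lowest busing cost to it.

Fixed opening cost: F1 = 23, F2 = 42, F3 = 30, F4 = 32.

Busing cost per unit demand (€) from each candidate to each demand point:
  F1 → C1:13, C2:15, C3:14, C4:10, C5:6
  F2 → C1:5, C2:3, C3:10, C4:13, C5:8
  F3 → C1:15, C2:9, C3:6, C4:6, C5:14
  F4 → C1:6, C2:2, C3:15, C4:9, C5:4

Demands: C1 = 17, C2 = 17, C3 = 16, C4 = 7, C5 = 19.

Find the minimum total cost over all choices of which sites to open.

Open {F3, F4}: assign each demand point to its cheapest open site.
  C1→F4 17×6=102, C2→F4 17×2=34, C3→F3 16×6=96, C4→F3 7×6=42, C5→F4 19×4=76
  busing cost 350, fixed 62 → total 412.
Compare {F1, F3, F4}: busing cost 350 + fixed 85 = 435.
Compare {F2, F3, F4}: busing cost 333 + fixed 104 = 437.
Compare {F1, F2, F3, F4}: busing cost 333 + fixed 127 = 460.
All other subsets cost ≥ 435. Minimum total cost: 412.

412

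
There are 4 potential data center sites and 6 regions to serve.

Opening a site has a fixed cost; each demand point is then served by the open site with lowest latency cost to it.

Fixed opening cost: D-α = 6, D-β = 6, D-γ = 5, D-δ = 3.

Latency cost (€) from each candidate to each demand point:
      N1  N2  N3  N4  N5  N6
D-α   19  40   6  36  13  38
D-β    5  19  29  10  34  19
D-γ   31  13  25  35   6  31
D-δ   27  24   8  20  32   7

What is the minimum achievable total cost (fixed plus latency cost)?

Open {D-β, D-γ, D-δ}: assign each demand point to its cheapest open site.
  N1→D-β 5, N2→D-γ 13, N3→D-δ 8, N4→D-β 10, N5→D-γ 6, N6→D-δ 7
  latency cost 49, fixed 14 → total 63.
Compare {D-α, D-β, D-γ, D-δ}: latency cost 47 + fixed 20 = 67.
Compare {D-α, D-β, D-δ}: latency cost 60 + fixed 15 = 75.
Compare {D-α, D-β, D-γ}: latency cost 59 + fixed 17 = 76.
All other subsets cost ≥ 67. Minimum total cost: 63.

63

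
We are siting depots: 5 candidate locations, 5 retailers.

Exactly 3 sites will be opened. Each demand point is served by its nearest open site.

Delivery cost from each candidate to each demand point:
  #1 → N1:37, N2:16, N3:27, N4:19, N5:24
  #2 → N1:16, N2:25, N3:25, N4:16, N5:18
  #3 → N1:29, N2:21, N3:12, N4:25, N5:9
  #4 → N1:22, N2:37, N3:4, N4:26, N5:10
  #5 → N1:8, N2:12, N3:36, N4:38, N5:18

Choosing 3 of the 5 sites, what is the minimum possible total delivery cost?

Open {#2, #4, #5}.
  N1→#5 8, N2→#5 12, N3→#4 4, N4→#2 16, N5→#4 10  ⇒ total 50.
Compare {#1, #4, #5}: total 53.
Compare {#2, #3, #5}: total 57.
No size-3 selection does better; minimum is 50.

50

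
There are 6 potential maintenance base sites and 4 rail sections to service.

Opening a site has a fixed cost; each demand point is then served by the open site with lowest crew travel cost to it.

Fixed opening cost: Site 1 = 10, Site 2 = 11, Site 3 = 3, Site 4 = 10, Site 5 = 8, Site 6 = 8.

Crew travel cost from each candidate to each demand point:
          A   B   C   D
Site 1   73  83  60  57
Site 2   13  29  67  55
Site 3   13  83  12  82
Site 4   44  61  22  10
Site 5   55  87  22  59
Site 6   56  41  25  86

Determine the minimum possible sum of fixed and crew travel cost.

Open {Site 2, Site 3, Site 4}: assign each demand point to its cheapest open site.
  A→Site 2 13, B→Site 2 29, C→Site 3 12, D→Site 4 10
  crew travel cost 64, fixed 24 → total 88.
Compare {Site 2, Site 4}: crew travel cost 74 + fixed 21 = 95.
Compare {Site 2, Site 3, Site 4, Site 5}: crew travel cost 64 + fixed 32 = 96.
Compare {Site 2, Site 3, Site 4, Site 6}: crew travel cost 64 + fixed 32 = 96.
All other subsets cost ≥ 95. Minimum total cost: 88.

88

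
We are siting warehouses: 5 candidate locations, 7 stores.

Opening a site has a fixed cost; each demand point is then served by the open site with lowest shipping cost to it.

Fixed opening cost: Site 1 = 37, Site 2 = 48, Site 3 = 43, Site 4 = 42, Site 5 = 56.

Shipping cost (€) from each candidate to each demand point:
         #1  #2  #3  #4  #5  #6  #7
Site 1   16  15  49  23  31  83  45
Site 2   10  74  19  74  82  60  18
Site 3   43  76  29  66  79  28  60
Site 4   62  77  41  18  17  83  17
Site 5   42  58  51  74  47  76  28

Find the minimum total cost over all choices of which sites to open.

261

Open {Site 1, Site 2}: assign each demand point to its cheapest open site.
  #1→Site 2 10, #2→Site 1 15, #3→Site 2 19, #4→Site 1 23, #5→Site 1 31, #6→Site 2 60, #7→Site 2 18
  shipping cost 176, fixed 85 → total 261.
Compare {Site 1, Site 3, Site 4}: shipping cost 140 + fixed 122 = 262.
Compare {Site 1, Site 3}: shipping cost 187 + fixed 80 = 267.
Compare {Site 1, Site 2, Site 3}: shipping cost 144 + fixed 128 = 272.
All other subsets cost ≥ 262. Minimum total cost: 261.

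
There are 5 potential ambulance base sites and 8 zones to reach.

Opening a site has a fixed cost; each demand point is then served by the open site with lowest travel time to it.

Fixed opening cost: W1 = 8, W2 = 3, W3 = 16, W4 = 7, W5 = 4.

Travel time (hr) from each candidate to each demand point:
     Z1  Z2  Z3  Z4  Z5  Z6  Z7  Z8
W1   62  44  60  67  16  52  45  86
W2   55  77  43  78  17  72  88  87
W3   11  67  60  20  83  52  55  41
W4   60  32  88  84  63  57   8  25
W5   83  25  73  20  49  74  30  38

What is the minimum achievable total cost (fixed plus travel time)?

231

Open {W2, W3, W4, W5}: assign each demand point to its cheapest open site.
  Z1→W3 11, Z2→W5 25, Z3→W2 43, Z4→W3 20, Z5→W2 17, Z6→W3 52, Z7→W4 8, Z8→W4 25
  travel time 201, fixed 30 → total 231.
Compare {W2, W3, W4}: travel time 208 + fixed 26 = 234.
Compare {W1, W2, W3, W4, W5}: travel time 200 + fixed 38 = 238.
Compare {W1, W2, W3, W4}: travel time 207 + fixed 34 = 241.
All other subsets cost ≥ 234. Minimum total cost: 231.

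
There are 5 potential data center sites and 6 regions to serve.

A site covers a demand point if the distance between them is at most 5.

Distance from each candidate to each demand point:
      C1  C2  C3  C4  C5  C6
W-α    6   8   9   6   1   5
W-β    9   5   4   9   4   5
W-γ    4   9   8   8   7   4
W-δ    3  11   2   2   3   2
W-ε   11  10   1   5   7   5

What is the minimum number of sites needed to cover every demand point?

2

Coverage sets (demand points within 5 of each site):
  W-α: {C5, C6}
  W-β: {C2, C3, C5, C6}
  W-γ: {C1, C6}
  W-δ: {C1, C3, C4, C5, C6}
  W-ε: {C3, C4, C6}
No single site covers all 6 demand points.
But {W-β, W-δ} covers everything, so the minimum is 2.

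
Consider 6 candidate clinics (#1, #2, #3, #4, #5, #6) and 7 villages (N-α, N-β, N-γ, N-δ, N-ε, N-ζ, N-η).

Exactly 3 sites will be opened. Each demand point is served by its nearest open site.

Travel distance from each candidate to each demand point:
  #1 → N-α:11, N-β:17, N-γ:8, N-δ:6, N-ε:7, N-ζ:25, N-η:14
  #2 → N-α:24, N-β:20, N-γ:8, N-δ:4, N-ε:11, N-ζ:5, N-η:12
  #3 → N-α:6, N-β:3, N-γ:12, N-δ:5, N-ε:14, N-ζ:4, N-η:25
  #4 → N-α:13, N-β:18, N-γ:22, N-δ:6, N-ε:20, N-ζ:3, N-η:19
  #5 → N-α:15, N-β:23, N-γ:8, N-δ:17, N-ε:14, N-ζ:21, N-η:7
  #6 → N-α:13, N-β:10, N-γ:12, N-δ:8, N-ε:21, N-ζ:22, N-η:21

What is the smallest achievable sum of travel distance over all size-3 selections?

Open {#1, #3, #5}.
  N-α→#3 6, N-β→#3 3, N-γ→#1 8, N-δ→#3 5, N-ε→#1 7, N-ζ→#3 4, N-η→#5 7  ⇒ total 40.
Compare {#2, #3, #5}: total 43.
Compare {#1, #2, #3}: total 44.
No size-3 selection does better; minimum is 40.

40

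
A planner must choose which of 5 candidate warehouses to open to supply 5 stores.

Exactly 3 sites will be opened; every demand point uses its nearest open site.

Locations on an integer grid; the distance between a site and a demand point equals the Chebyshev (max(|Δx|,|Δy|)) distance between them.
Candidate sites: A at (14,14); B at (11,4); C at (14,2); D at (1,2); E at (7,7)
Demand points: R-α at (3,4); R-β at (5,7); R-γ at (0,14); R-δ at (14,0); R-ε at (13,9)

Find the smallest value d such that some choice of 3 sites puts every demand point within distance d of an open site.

7

Open {A, B, E}.
  Farthest demand point is R-γ at distance 7 (to E); all others are ≤ 7.
With {A, C, E} the worst case is 7.
With {A, D, E} the worst case is 7.
No size-3 selection achieves below 7.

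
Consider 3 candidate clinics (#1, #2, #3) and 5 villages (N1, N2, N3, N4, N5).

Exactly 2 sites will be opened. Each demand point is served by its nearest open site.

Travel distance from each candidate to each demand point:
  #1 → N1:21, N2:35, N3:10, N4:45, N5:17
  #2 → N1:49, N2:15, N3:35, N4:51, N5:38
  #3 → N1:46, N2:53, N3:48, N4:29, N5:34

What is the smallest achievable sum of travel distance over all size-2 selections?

108

Open {#1, #2}.
  N1→#1 21, N2→#2 15, N3→#1 10, N4→#1 45, N5→#1 17  ⇒ total 108.
Compare {#1, #3}: total 112.
Compare {#2, #3}: total 159.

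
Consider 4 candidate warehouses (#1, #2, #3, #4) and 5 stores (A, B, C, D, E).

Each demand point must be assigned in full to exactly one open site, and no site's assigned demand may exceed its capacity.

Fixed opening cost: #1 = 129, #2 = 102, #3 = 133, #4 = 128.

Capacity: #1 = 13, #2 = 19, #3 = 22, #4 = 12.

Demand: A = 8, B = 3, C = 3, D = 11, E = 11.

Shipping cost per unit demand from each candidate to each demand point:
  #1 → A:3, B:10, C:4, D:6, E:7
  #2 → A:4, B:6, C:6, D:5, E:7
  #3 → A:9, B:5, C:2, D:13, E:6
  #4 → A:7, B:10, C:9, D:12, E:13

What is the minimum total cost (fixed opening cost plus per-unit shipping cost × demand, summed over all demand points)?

Open {#2, #3}; cheapest assignment that respects the capacities:
  #2 (cap 19, load 19): A, D — cost 8×4 + 11×5 = 87
  #3 (cap 22, load 17): B, C, E — cost 3×5 + 3×2 + 11×6 = 87
  Shipping 174, fixed 235 → total 409.
  Any other capacity-feasible assignment to {#2, #3} ships for at least 174.
Compare {#1, #2, #3}: its best feasible assignment gives total 530.
Compare {#2, #3, #4}: its best feasible assignment gives total 537.
Every other set of open sites that can feasibly serve all demand totals ≥ 530 even under its best assignment. Minimum: 409.

409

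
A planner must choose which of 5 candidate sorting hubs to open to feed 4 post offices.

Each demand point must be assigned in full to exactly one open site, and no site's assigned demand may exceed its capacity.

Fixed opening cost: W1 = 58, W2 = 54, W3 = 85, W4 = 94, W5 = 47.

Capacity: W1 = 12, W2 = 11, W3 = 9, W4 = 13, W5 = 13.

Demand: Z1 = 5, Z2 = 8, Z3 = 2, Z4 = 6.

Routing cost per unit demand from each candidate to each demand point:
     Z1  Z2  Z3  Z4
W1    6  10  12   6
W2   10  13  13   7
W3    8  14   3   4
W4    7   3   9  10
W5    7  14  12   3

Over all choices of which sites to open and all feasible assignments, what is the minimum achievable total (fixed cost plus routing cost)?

236

Open {W4, W5}; cheapest assignment that respects the capacities:
  W4 (cap 13, load 10): Z2, Z3 — cost 8×3 + 2×9 = 42
  W5 (cap 13, load 11): Z1, Z4 — cost 5×7 + 6×3 = 53
  Shipping 95, fixed 141 → total 236.
  Any other capacity-feasible assignment to {W4, W5} ships for at least 95.
Compare {W1, W4}: its best feasible assignment gives total 260.
Compare {W1, W5}: its best feasible assignment gives total 262.
Every other set of open sites that can feasibly serve all demand totals ≥ 260 even under its best assignment. Minimum: 236.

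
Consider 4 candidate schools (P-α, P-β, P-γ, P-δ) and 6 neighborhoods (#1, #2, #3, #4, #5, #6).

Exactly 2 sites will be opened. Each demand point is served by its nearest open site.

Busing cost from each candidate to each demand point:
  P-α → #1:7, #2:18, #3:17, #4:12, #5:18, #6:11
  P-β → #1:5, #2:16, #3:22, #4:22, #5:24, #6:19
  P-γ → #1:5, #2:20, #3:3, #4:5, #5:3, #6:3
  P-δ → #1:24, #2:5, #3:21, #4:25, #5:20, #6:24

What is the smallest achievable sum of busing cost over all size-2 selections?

Open {P-γ, P-δ}.
  #1→P-γ 5, #2→P-δ 5, #3→P-γ 3, #4→P-γ 5, #5→P-γ 3, #6→P-γ 3  ⇒ total 24.
Compare {P-β, P-γ}: total 35.
Compare {P-α, P-γ}: total 37.
No size-2 selection does better; minimum is 24.

24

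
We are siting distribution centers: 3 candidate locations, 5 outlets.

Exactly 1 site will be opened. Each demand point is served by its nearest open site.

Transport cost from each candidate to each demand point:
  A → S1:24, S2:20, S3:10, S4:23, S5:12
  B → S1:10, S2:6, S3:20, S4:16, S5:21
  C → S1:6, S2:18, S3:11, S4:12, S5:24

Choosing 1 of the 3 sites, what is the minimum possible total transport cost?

71

Open {C}.
  S1→C 6, S2→C 18, S3→C 11, S4→C 12, S5→C 24  ⇒ total 71.
Compare {B}: total 73.
Compare {A}: total 89.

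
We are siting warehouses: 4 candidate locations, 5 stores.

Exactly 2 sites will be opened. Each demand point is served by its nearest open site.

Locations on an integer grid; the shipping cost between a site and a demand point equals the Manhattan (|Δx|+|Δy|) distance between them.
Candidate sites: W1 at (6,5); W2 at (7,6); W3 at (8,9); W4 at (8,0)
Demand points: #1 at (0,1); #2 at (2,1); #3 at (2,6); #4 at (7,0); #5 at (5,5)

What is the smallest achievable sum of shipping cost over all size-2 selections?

23

Open {W1, W4}.
  #1→W4 9, #2→W4 7, #3→W1 5, #4→W4 1, #5→W1 1  ⇒ total 23.
Compare {W2, W4}: total 25.
Compare {W1, W2}: total 30.
No size-2 selection does better; minimum is 23.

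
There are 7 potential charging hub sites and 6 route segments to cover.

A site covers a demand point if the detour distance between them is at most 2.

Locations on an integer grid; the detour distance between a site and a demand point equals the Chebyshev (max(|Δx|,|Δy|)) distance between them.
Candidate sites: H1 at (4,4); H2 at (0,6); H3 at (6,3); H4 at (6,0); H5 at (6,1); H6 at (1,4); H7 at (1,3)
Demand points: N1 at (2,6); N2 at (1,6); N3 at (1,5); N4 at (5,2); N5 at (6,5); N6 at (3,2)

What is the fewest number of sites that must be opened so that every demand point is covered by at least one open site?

2

Coverage sets (demand points within 2 of each site):
  H1: {N1, N4, N5, N6}
  H2: {N1, N2, N3}
  H3: {N4, N5}
  H4: {N4}
  H5: {N4}
  H6: {N1, N2, N3, N6}
  H7: {N3, N6}
No single site covers all 6 demand points.
But {H1, H2} covers everything, so the minimum is 2.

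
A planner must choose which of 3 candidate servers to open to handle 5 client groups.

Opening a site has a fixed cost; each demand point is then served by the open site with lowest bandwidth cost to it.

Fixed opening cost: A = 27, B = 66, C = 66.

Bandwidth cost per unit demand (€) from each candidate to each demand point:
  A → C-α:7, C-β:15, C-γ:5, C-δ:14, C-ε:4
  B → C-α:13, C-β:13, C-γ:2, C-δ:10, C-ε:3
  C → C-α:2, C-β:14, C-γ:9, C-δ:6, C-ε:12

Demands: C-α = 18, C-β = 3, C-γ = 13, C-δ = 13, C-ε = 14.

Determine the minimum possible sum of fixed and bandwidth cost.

Open {B, C}: assign each demand point to its cheapest open site.
  C-α→C 18×2=36, C-β→B 3×13=39, C-γ→B 13×2=26, C-δ→C 13×6=78, C-ε→B 14×3=42
  bandwidth cost 221, fixed 132 → total 353.
Compare {A, C}: bandwidth cost 277 + fixed 93 = 370.
Compare {A, B, C}: bandwidth cost 221 + fixed 159 = 380.
Compare {A, B}: bandwidth cost 363 + fixed 93 = 456.
All other subsets cost ≥ 370. Minimum total cost: 353.

353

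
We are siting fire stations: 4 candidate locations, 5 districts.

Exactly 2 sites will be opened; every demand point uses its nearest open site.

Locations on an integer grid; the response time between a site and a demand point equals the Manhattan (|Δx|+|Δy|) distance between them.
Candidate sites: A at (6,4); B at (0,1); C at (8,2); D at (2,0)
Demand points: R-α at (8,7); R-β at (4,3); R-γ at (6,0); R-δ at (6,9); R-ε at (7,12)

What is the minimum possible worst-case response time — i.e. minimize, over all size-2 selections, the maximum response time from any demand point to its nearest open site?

9

Open {A, B}.
  Farthest demand point is R-ε at response time 9 (to A); all others are ≤ 9.
With {A, C} the worst case is 9.
With {A, D} the worst case is 9.
No size-2 selection achieves below 9.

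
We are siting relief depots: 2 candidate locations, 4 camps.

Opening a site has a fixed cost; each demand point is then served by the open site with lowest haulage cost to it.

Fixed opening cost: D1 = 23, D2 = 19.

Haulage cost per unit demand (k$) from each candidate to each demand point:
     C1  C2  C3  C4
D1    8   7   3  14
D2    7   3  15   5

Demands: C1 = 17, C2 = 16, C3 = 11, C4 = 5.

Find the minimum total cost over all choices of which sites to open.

267

Open {D1, D2}: assign each demand point to its cheapest open site.
  C1→D2 17×7=119, C2→D2 16×3=48, C3→D1 11×3=33, C4→D2 5×5=25
  haulage cost 225, fixed 42 → total 267.
Compare {D1}: haulage cost 351 + fixed 23 = 374.
Compare {D2}: haulage cost 357 + fixed 19 = 376.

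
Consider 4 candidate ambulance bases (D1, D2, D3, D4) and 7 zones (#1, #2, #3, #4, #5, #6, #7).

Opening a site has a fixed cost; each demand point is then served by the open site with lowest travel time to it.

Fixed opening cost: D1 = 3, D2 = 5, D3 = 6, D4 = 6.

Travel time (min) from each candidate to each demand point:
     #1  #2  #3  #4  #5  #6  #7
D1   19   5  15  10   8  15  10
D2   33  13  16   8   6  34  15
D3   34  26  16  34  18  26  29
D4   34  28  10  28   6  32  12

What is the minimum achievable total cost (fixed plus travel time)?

84

Open {D1, D4}: assign each demand point to its cheapest open site.
  #1→D1 19, #2→D1 5, #3→D4 10, #4→D1 10, #5→D4 6, #6→D1 15, #7→D1 10
  travel time 75, fixed 9 → total 84.
Compare {D1}: travel time 82 + fixed 3 = 85.
Compare {D1, D2}: travel time 78 + fixed 8 = 86.
Compare {D1, D2, D4}: travel time 73 + fixed 14 = 87.
All other subsets cost ≥ 85. Minimum total cost: 84.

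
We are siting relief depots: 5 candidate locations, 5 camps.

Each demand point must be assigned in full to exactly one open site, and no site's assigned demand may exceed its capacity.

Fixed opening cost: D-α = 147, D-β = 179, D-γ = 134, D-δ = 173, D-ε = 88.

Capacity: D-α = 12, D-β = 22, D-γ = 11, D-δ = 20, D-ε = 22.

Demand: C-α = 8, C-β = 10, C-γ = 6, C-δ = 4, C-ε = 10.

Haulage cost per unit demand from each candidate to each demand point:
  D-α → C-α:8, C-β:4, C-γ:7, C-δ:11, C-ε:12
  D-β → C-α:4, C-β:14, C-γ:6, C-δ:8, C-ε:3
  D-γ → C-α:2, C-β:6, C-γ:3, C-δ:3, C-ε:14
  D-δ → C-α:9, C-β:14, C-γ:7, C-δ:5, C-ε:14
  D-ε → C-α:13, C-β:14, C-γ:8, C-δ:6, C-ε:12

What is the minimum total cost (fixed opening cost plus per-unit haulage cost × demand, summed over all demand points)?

541

Open {D-β, D-ε}; cheapest assignment that respects the capacities:
  D-β (cap 22, load 18): C-α, C-ε — cost 8×4 + 10×3 = 62
  D-ε (cap 22, load 20): C-β, C-γ, C-δ — cost 10×14 + 6×8 + 4×6 = 212
  Shipping 274, fixed 267 → total 541.
  Any other capacity-feasible assignment to {D-β, D-ε} ships for at least 274.
Compare {D-α, D-β, D-ε}: its best feasible assignment gives total 588.
Compare {D-α, D-β, D-γ}: its best feasible assignment gives total 592.
Every other set of open sites that can feasibly serve all demand totals ≥ 588 even under its best assignment. Minimum: 541.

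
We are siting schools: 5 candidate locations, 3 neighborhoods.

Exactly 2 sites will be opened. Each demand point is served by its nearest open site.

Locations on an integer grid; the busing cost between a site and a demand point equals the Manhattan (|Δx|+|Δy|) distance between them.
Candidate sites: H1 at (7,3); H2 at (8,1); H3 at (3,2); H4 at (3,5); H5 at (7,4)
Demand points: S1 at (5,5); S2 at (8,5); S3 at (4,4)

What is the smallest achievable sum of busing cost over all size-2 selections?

6

Open {H4, H5}.
  S1→H4 2, S2→H5 2, S3→H4 2  ⇒ total 6.
Compare {H1, H4}: total 7.
Compare {H1, H5}: total 8.
No size-2 selection does better; minimum is 6.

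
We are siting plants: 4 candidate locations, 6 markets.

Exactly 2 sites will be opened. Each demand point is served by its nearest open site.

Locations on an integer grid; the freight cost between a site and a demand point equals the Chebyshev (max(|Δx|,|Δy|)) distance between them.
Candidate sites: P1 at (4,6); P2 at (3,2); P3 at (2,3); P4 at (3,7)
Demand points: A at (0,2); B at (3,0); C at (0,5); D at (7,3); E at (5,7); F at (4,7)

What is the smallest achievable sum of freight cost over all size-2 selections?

12

Open {P1, P3}.
  A→P3 2, B→P3 3, C→P3 2, D→P1 3, E→P1 1, F→P1 1  ⇒ total 12.
Compare {P1, P2}: total 13.
Compare {P3, P4}: total 14.
No size-2 selection does better; minimum is 12.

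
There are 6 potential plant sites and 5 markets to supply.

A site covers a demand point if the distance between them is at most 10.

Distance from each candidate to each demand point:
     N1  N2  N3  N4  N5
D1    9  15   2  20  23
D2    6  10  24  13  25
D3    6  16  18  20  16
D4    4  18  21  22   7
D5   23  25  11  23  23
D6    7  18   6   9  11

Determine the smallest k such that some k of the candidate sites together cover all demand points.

3

Coverage sets (demand points within 10 of each site):
  D1: {N1, N3}
  D2: {N1, N2}
  D3: {N1}
  D4: {N1, N5}
  D5: {}
  D6: {N1, N3, N4}
No 2 sites suffice: every size-2 union leaves at least one demand point uncovered.
But {D2, D4, D6} covers everything, so the minimum is 3.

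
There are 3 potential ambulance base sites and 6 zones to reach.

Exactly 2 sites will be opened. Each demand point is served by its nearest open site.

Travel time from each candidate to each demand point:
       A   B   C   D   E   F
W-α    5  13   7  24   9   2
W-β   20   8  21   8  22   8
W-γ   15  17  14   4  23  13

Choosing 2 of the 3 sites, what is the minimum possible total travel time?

39

Open {W-α, W-β}.
  A→W-α 5, B→W-β 8, C→W-α 7, D→W-β 8, E→W-α 9, F→W-α 2  ⇒ total 39.
Compare {W-α, W-γ}: total 40.
Compare {W-β, W-γ}: total 71.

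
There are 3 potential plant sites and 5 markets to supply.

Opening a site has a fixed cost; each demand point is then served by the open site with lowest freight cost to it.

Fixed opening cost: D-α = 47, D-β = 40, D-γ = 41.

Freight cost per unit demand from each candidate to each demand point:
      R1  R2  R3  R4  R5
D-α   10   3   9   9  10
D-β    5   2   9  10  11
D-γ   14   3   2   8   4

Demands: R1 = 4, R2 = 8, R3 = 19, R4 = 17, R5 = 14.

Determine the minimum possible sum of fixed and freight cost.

347

Open {D-β, D-γ}: assign each demand point to its cheapest open site.
  R1→D-β 4×5=20, R2→D-β 8×2=16, R3→D-γ 19×2=38, R4→D-γ 17×8=136, R5→D-γ 14×4=56
  freight cost 266, fixed 81 → total 347.
Compare {D-γ}: freight cost 310 + fixed 41 = 351.
Compare {D-α, D-γ}: freight cost 294 + fixed 88 = 382.
Compare {D-α, D-β, D-γ}: freight cost 266 + fixed 128 = 394.
All other subsets cost ≥ 351. Minimum total cost: 347.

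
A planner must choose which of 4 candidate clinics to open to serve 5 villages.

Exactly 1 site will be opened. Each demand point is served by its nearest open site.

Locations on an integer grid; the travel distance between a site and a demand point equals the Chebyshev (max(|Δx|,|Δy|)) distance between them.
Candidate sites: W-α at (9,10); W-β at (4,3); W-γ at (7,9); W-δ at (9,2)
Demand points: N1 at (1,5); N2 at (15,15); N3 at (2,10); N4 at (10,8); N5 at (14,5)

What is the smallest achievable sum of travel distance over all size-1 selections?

28

Open {W-α}.
  N1→W-α 8, N2→W-α 6, N3→W-α 7, N4→W-α 2, N5→W-α 5  ⇒ total 28.
Compare {W-γ}: total 29.
Compare {W-β}: total 38.
No size-1 selection does better; minimum is 28.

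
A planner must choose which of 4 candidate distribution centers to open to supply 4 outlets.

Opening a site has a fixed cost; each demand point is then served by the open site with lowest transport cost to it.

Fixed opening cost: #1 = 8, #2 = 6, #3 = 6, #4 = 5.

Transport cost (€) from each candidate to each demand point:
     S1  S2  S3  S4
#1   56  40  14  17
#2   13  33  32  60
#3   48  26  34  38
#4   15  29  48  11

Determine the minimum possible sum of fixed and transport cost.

Open {#1, #4}: assign each demand point to its cheapest open site.
  S1→#4 15, S2→#4 29, S3→#1 14, S4→#4 11
  transport cost 69, fixed 13 → total 82.
Compare {#1, #3, #4}: transport cost 66 + fixed 19 = 85.
Compare {#1, #2, #4}: transport cost 67 + fixed 19 = 86.
Compare {#1, #2, #3, #4}: transport cost 64 + fixed 25 = 89.
All other subsets cost ≥ 85. Minimum total cost: 82.

82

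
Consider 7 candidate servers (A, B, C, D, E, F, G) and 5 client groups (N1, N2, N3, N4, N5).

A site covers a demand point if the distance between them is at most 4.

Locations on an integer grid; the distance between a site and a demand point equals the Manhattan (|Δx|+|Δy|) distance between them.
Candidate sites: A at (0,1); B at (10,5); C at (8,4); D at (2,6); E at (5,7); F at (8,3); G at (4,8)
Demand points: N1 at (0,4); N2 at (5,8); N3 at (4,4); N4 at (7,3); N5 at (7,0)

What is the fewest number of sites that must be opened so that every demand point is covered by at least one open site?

3

Coverage sets (demand points within 4 of each site):
  A: {N1}
  B: {}
  C: {N3, N4}
  D: {N1, N3}
  E: {N2, N3}
  F: {N4, N5}
  G: {N2, N3}
No 2 sites suffice: every size-2 union leaves at least one demand point uncovered.
But {A, E, F} covers everything, so the minimum is 3.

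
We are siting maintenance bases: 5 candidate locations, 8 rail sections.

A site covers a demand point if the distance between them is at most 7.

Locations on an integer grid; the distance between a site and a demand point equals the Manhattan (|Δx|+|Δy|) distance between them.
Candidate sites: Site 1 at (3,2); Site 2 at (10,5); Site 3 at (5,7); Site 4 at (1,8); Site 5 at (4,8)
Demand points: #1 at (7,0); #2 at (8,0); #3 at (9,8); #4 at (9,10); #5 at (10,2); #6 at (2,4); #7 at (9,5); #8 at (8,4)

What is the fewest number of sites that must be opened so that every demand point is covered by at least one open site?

2

Coverage sets (demand points within 7 of each site):
  Site 1: {#1, #2, #5, #6, #8}
  Site 2: {#2, #3, #4, #5, #7, #8}
  Site 3: {#3, #4, #6, #7, #8}
  Site 4: {#6}
  Site 5: {#3, #4, #6}
No single site covers all 8 demand points.
But {Site 1, Site 2} covers everything, so the minimum is 2.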